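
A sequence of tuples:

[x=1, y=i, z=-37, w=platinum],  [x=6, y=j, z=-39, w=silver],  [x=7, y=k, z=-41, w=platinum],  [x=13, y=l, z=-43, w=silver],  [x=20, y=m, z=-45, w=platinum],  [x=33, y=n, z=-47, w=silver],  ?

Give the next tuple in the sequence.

X: each term is the sum of the two before it, so 1, 6, 7, 13, 20, 33 → 53.
Y: letters move forward 1 place in the alphabet, so i, j, k, l, m, n → o.
Z: −2 each step, so -37, -39, -41, -43, -45, -47 → -49.
W — alternates platinum ↔ silver: platinum, silver, platinum, silver, platinum, silver → platinum.
Putting it together: [x=53, y=o, z=-49, w=platinum].

[x=53, y=o, z=-49, w=platinum]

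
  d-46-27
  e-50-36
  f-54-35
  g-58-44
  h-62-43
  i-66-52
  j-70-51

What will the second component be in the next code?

Second component: +4 each step; 46, 50, 54, 58, 62, 66, 70 → 74.

74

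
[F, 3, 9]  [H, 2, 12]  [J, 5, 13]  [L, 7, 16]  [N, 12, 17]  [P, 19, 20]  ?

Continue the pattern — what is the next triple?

[R, 31, 21]

Letter: letters move forward 2 places in the alphabet, so F, H, J, L, N, P → R.
Second part: each term is the sum of the two before it; 3, 2, 5, 7, 12, 19 → 31.
Third part: 9, 12, 13, 16, 17, 20 → 21 (alternating steps +3, +1, +3, +1, …).
Putting it together: [R, 31, 21].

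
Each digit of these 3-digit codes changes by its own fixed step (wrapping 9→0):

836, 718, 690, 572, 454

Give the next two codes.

336 then 218

First digit — −1 each step, mod 10: 8, 7, 6, 5, 4 → 3 → 2.
Second digit: −2 each step, mod 10, so 3, 1, 9, 7, 5 → 3 → 1.
For the third digit, +2 each step, mod 10: 6, 8, 0, 2, 4 → 6 → 8.
Putting the parts together: 336 and then 218.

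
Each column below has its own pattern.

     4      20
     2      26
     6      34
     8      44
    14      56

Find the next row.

22  70

First component: each term is the sum of the two before it; 4, 2, 6, 8, 14 → 22.
For the second component, differences are 6, 8, 10, … (increasing by 2 each time): 20, 26, 34, 44, 56 → 70.
Putting it together: 22  70.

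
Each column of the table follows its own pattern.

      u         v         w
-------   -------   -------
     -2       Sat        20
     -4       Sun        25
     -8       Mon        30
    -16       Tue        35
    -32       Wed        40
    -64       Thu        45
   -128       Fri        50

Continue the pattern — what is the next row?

-256  Sat  55

Column u — ×2 each step: -2, -4, -8, -16, -32, -64, -128 → -256.
Column v — runs through the weekdays Mon→Sun: Sat, Sun, Mon, Tue, Wed, Thu, Fri → Sat.
Column w: 20, 25, 30, 35, 40, 45, 50 → 55 (+5 each step).
Combining the parts gives -256  Sat  55.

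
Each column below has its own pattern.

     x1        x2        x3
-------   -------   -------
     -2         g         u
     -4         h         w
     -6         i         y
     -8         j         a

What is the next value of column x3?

c

Column x3 goes u, w, y, a → c (letters move forward 2 places in the alphabet, wrapping Z→A).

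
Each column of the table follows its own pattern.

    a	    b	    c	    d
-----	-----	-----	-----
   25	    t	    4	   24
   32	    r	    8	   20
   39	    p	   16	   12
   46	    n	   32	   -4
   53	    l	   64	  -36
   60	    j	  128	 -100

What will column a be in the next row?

Column a: 25, 32, 39, 46, 53, 60 → 67 (+7 each step).
Column b: letters move back 2 places in the alphabet, so t, r, p, n, l, j → h.
Column c: ×2 each step; 4, 8, 16, 32, 64, 128 → 256.
Column d: together with the column c always sums to 28; 24, 20, 12, -4, -36, -100 → -228.

67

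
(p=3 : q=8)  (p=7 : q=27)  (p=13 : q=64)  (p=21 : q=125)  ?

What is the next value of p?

31

P — differences are 4, 6, 8, … (increasing by 2 each time): 3, 7, 13, 21 → 31.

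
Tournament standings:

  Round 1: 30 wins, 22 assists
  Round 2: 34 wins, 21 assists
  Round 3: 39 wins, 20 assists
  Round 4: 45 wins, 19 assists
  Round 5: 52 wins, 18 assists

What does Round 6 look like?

For the wins, differences are 4, 5, 6, … (increasing by 1 each time): 30, 34, 39, 45, 52 → 60.
Assists: −1 each step, so 22, 21, 20, 19, 18 → 17.
Combining the parts gives 60 wins, 17 assists.

60 wins, 17 assists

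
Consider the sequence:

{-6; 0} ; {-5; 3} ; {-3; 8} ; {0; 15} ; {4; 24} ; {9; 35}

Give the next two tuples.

For the first part, differences are 1, 2, 3, … (increasing by 1 each time): -6, -5, -3, 0, 4, 9 → 15 → 22.
Second part — differences are 3, 5, 7, … (increasing by 2 each time): 0, 3, 8, 15, 24, 35 → 48 → 63.
So the next two tuples are {15; 48} and {22; 63}.

{15; 48}, {22; 63}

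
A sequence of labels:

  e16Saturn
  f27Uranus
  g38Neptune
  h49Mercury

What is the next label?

i60Venus

For the letter, letters move forward 1 place in the alphabet: e, f, g, h → i.
Second component — +11 each step: 16, 27, 38, 49 → 60.
Planet: runs through the planets Mercury→Neptune; Saturn, Uranus, Neptune, Mercury → Venus.
So the next label is i60Venus.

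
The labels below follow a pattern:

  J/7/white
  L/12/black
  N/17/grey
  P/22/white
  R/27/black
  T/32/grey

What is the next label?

V/37/white

Letter: J, L, N, P, R, T → V (letters move forward 2 places in the alphabet).
For the second component, +5 each step: 7, 12, 17, 22, 27, 32 → 37.
Shade: repeats white → black → grey; white, black, grey, white, black, grey → white.
Combining the parts gives V/37/white.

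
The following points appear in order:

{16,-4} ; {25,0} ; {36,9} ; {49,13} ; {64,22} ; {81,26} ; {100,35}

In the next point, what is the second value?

39

First value: perfect squares: 4², 5², 6², …, so 16, 25, 36, 49, 64, 81, 100 → 121.
Second value: alternating steps +4, +9, +4, +9, …; -4, 0, 9, 13, 22, 26, 35 → 39.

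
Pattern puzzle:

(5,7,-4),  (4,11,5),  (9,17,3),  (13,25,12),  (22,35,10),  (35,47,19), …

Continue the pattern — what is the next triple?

First component: 5, 4, 9, 13, 22, 35 → 57 (each term is the sum of the two before it).
Second component: 7, 11, 17, 25, 35, 47 → 61 (differences are 4, 6, 8, … (increasing by 2 each time)).
Third component goes -4, 5, 3, 12, 10, 19 → 17 (alternating steps +9, −2, +9, −2, …).
So the next triple is (57,61,17).

(57,61,17)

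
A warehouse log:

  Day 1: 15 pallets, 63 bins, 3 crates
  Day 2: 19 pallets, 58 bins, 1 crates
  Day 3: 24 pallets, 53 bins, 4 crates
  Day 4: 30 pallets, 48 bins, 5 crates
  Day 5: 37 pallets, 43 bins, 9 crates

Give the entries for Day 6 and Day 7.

Pallets goes 15, 19, 24, 30, 37 → 45 → 54 (differences are 4, 5, 6, … (increasing by 1 each time)).
Bins: −5 each step; 63, 58, 53, 48, 43 → 38 → 33.
Crates: 3, 1, 4, 5, 9 → 14 → 23 (each term is the sum of the two before it).
So the next two lines are 45 pallets, 38 bins, 14 crates and 54 pallets, 33 bins, 23 crates.

45 pallets, 38 bins, 14 crates; 54 pallets, 33 bins, 23 crates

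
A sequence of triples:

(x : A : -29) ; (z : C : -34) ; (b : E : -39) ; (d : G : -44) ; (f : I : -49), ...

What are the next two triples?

(h : K : -54), (j : M : -59)

First letter: letters move forward 2 places in the alphabet, wrapping Z→A, so x, z, b, d, f → h → j.
Second letter — letters move forward 2 places in the alphabet: A, C, E, G, I → K → M.
Third value — −5 each step: -29, -34, -39, -44, -49 → -54 → -59.
Putting the parts together: (h : K : -54) and then (j : M : -59).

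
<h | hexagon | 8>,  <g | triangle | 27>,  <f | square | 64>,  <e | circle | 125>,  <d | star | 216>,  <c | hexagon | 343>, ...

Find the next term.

Letter: h, g, f, e, d, c → b (letters move back 1 place in the alphabet).
For the shape, repeats hexagon → triangle → square → circle → star: hexagon, triangle, square, circle, star, hexagon → triangle.
Third component: 8, 27, 64, 125, 216, 343 → 512 (perfect cubes: 2³, 3³, 4³, …).
So the next term is <b | triangle | 512>.

<b | triangle | 512>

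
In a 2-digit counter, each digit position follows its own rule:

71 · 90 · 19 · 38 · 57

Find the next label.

76

First digit — +2 each step, mod 10: 7, 9, 1, 3, 5 → 7.
Second digit goes 1, 0, 9, 8, 7 → 6 (−1 each step, mod 10).
Putting it together: 76.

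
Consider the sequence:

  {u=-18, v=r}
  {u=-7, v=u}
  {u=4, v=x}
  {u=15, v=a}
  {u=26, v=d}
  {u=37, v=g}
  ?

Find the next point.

For the u, +11 each step: -18, -7, 4, 15, 26, 37 → 48.
V: r, u, x, a, d, g → j (letters move forward 3 places in the alphabet, wrapping Z→A).
Combining the parts gives {u=48, v=j}.

{u=48, v=j}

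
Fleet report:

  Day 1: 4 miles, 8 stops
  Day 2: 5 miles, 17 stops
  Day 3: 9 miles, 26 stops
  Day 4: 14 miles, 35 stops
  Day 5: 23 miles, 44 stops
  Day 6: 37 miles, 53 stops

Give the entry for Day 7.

Miles — each term is the sum of the two before it: 4, 5, 9, 14, 23, 37 → 60.
Stops: +9 each step; 8, 17, 26, 35, 44, 53 → 62.
Combining the parts gives 60 miles, 62 stops.

60 miles, 62 stops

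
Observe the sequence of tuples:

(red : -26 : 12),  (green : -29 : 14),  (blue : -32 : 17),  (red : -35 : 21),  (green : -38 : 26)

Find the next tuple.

For the colour, repeats red → green → blue: red, green, blue, red, green → blue.
Second coordinate: −3 each step; -26, -29, -32, -35, -38 → -41.
Third coordinate: 12, 14, 17, 21, 26 → 32 (differences are 2, 3, 4, … (increasing by 1 each time)).
Putting it together: (blue : -41 : 32).

(blue : -41 : 32)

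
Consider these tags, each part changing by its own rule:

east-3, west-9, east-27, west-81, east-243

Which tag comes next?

west-729

Direction goes east, west, east, west, east → west (alternates east ↔ west).
Second component: ×3 each step, so 3, 9, 27, 81, 243 → 729.
Putting it together: west-729.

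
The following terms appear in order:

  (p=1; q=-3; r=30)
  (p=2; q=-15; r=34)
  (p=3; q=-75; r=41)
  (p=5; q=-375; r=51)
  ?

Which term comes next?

(p=8; q=-1875; r=64)

For the p, each term is the sum of the two before it: 1, 2, 3, 5 → 8.
Q: ×5 each step, so -3, -15, -75, -375 → -1875.
R — differences are 4, 7, 10, … (increasing by 3 each time): 30, 34, 41, 51 → 64.
So the next term is (p=8; q=-1875; r=64).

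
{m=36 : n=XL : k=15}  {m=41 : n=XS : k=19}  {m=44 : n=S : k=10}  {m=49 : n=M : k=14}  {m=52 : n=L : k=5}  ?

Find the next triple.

M: alternating steps +5, +3, +5, +3, …, so 36, 41, 44, 49, 52 → 57.
N: XL, XS, S, M, L → XL (runs through clothing sizes XS→XL).
K: 15, 19, 10, 14, 5 → 9 (alternating steps +4, −9, +4, −9, …).
Putting it together: {m=57 : n=XL : k=9}.

{m=57 : n=XL : k=9}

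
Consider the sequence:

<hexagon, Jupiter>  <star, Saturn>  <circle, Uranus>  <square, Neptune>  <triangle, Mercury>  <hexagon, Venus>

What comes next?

<star, Earth>

Shape: hexagon, star, circle, square, triangle, hexagon → star (repeats hexagon → star → circle → square → triangle).
Planet: Jupiter, Saturn, Uranus, Neptune, Mercury, Venus → Earth (runs through the planets Mercury→Neptune).
Combining the parts gives <star, Earth>.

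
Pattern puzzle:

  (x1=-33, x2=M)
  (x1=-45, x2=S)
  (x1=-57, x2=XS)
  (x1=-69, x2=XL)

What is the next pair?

(x1=-81, x2=L)

X1 — −12 each step: -33, -45, -57, -69 → -81.
X2: M, S, XS, XL → L (runs backward through clothing sizes XS→XL).
Putting it together: (x1=-81, x2=L).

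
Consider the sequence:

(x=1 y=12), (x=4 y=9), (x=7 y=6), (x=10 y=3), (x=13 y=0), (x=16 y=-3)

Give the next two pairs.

(x=19 y=-6), (x=22 y=-9)

X — +3 each step: 1, 4, 7, 10, 13, 16 → 19 → 22.
Y: 12, 9, 6, 3, 0, -3 → -6 → -9 (together with the x always sums to 13).
Putting the parts together: (x=19 y=-6) and then (x=22 y=-9).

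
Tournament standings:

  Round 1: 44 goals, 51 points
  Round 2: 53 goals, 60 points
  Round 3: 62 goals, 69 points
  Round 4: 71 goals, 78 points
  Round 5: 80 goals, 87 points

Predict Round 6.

Goals: +9 each step, so 44, 53, 62, 71, 80 → 89.
Points: always 7 more than the goals, so 51, 60, 69, 78, 87 → 96.
Combining the parts gives 89 goals, 96 points.

89 goals, 96 points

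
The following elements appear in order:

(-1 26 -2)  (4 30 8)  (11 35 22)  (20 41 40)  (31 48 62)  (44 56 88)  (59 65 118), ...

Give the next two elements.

First component goes -1, 4, 11, 20, 31, 44, 59 → 76 → 95 (differences are 5, 7, 9, … (increasing by 2 each time)).
Second component: differences are 4, 5, 6, … (increasing by 1 each time), so 26, 30, 35, 41, 48, 56, 65 → 75 → 86.
Third component: always 2 × the first component, so -2, 8, 22, 40, 62, 88, 118 → 152 → 190.
So the next two elements are (76 75 152) and (95 86 190).

(76 75 152), (95 86 190)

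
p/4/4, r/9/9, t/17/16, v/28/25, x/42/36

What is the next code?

z/59/49

For the letter, letters move forward 2 places in the alphabet: p, r, t, v, x → z.
For the second component, differences are 5, 8, 11, … (increasing by 3 each time): 4, 9, 17, 28, 42 → 59.
Third component: 4, 9, 16, 25, 36 → 49 (perfect squares: 2², 3², 4², …).
Combining the parts gives z/59/49.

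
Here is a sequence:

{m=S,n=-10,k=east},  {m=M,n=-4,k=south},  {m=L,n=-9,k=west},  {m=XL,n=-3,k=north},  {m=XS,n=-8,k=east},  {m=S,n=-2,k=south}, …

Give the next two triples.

{m=M,n=-7,k=west}, {m=L,n=-1,k=north}

M: S, M, L, XL, XS, S → M → L (repeats S → M → L → XL → XS).
For the n, alternating steps +6, −5, +6, −5, …: -10, -4, -9, -3, -8, -2 → -7 → -1.
K: east, south, west, north, east, south → west → north (repeats east → south → west → north).
Putting the parts together: {m=M,n=-7,k=west} and then {m=L,n=-1,k=north}.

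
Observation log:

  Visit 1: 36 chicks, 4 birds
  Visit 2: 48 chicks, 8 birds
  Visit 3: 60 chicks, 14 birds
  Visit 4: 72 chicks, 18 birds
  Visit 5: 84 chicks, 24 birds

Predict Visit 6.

96 chicks, 28 birds

For the chicks, +12 each step: 36, 48, 60, 72, 84 → 96.
Birds: alternating steps +4, +6, +4, +6, …, so 4, 8, 14, 18, 24 → 28.
So the next record is 96 chicks, 28 birds.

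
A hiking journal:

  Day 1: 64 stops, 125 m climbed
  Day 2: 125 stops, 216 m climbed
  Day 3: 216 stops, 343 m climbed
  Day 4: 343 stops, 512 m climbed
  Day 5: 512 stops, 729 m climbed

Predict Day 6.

Stops: 64, 125, 216, 343, 512 → 729 (perfect cubes: 4³, 5³, 6³, …).
M climbed: perfect cubes: 5³, 6³, 7³, …; 125, 216, 343, 512, 729 → 1000.
So the next line is 729 stops, 1000 m climbed.

729 stops, 1000 m climbed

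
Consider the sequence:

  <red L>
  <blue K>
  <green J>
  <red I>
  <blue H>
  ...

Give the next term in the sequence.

<green G>

Colour: repeats red → blue → green, so red, blue, green, red, blue → green.
Letter — letters move back 1 place in the alphabet: L, K, J, I, H → G.
Putting it together: <green G>.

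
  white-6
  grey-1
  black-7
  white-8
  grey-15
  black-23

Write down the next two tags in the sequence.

white-38, grey-61

Shade: repeats white → grey → black; white, grey, black, white, grey, black → white → grey.
Second component: each term is the sum of the two before it, so 6, 1, 7, 8, 15, 23 → 38 → 61.
So the next two tags are white-38 and grey-61.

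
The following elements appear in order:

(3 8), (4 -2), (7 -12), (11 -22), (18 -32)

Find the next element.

(29 -42)

First value: each term is the sum of the two before it, so 3, 4, 7, 11, 18 → 29.
Second value: −10 each step; 8, -2, -12, -22, -32 → -42.
Combining the parts gives (29 -42).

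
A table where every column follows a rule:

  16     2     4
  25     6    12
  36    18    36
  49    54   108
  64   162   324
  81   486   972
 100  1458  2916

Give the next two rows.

First component: 16, 25, 36, 49, 64, 81, 100 → 121 → 144 (perfect squares: 4², 5², 6², …).
Second component — ×3 each step: 2, 6, 18, 54, 162, 486, 1458 → 4374 → 13122.
Third component goes 4, 12, 36, 108, 324, 972, 2916 → 8748 → 26244 (always 2 × the second component).
Putting the parts together: 121  4374  8748 and then 144  13122  26244.

121  4374  8748; 144  13122  26244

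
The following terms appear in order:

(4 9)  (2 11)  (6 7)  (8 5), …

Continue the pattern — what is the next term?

(14 -1)

First part — each term is the sum of the two before it: 4, 2, 6, 8 → 14.
Second part goes 9, 11, 7, 5 → -1 (together with the first part always sums to 13).
Putting it together: (14 -1).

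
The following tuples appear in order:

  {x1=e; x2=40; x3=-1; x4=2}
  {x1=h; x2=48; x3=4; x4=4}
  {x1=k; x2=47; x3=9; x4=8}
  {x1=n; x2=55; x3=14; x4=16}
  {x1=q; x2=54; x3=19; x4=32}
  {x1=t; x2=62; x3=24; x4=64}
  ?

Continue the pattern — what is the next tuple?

{x1=w; x2=61; x3=29; x4=128}

X1: letters move forward 3 places in the alphabet, so e, h, k, n, q, t → w.
For the x2, alternating steps +8, −1, +8, −1, …: 40, 48, 47, 55, 54, 62 → 61.
X3: -1, 4, 9, 14, 19, 24 → 29 (+5 each step).
For the x4, ×2 each step: 2, 4, 8, 16, 32, 64 → 128.
Combining the parts gives {x1=w; x2=61; x3=29; x4=128}.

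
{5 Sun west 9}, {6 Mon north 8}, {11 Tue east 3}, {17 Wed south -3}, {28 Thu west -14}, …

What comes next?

{45 Fri north -31}

For the first part, each term is the sum of the two before it: 5, 6, 11, 17, 28 → 45.
For the day, runs through the weekdays Mon→Sun: Sun, Mon, Tue, Wed, Thu → Fri.
For the direction, repeats west → north → east → south: west, north, east, south, west → north.
Fourth part — together with the first part always sums to 14: 9, 8, 3, -3, -14 → -31.
So the next 4-tuple is {45 Fri north -31}.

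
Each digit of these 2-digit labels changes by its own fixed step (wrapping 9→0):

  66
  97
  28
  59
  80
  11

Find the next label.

First digit — +3 each step, mod 10: 6, 9, 2, 5, 8, 1 → 4.
Second digit — +1 each step, mod 10: 6, 7, 8, 9, 0, 1 → 2.
So the next label is 42.

42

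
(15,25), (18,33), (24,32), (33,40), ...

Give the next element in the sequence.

(45,39)

First part goes 15, 18, 24, 33 → 45 (differences are 3, 6, 9, … (increasing by 3 each time)).
Second part goes 25, 33, 32, 40 → 39 (alternating steps +8, −1, +8, −1, …).
So the next element is (45,39).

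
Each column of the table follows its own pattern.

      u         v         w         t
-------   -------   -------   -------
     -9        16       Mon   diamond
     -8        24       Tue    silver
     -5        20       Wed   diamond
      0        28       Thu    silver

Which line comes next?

For the column u, differences are 1, 3, 5, … (increasing by 2 each time): -9, -8, -5, 0 → 7.
Column v — alternating steps +8, −4, +8, −4, …: 16, 24, 20, 28 → 24.
Column w goes Mon, Tue, Wed, Thu → Fri (runs through the weekdays Mon→Sun).
Column t: diamond, silver, diamond, silver → diamond (alternates diamond ↔ silver).
So the next line is 7  24  Fri  diamond.

7  24  Fri  diamond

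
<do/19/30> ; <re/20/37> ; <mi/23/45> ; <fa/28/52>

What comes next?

<sol/35/60>

Note: do, re, mi, fa → sol (runs through the solfège scale do→ti).
Second part: differences are 1, 3, 5, … (increasing by 2 each time), so 19, 20, 23, 28 → 35.
Third part: 30, 37, 45, 52 → 60 (alternating steps +7, +8, +7, +8, …).
Putting it together: <sol/35/60>.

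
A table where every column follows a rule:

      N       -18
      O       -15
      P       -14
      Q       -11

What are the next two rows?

Letter — letters move forward 1 place in the alphabet: N, O, P, Q → R → S.
Second component — alternating steps +3, +1, +3, +1, …: -18, -15, -14, -11 → -10 → -7.
Putting the parts together: R  -10 and then S  -7.

R  -10; S  -7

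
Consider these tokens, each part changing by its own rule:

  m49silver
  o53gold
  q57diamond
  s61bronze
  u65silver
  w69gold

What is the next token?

y73diamond

Letter: letters move forward 2 places in the alphabet; m, o, q, s, u, w → y.
Second component: +4 each step; 49, 53, 57, 61, 65, 69 → 73.
Rank: repeats silver → gold → diamond → bronze; silver, gold, diamond, bronze, silver, gold → diamond.
So the next token is y73diamond.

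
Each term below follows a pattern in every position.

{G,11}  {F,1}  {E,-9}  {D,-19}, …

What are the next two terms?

{C,-29}, {B,-39}

Letter — letters move back 1 place in the alphabet: G, F, E, D → C → B.
Second part goes 11, 1, -9, -19 → -29 → -39 (−10 each step).
So the next two terms are {C,-29} and {B,-39}.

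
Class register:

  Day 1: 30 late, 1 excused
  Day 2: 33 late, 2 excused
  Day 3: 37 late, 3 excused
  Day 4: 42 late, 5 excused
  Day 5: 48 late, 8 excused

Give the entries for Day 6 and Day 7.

Late: 30, 33, 37, 42, 48 → 55 → 63 (differences are 3, 4, 5, … (increasing by 1 each time)).
For the excused, each term is the sum of the two before it: 1, 2, 3, 5, 8 → 13 → 21.
So the next two lines are 55 late, 13 excused and 63 late, 21 excused.

55 late, 13 excused; 63 late, 21 excused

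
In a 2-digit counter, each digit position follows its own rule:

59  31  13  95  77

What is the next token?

59

First digit: −2 each step, mod 10; 5, 3, 1, 9, 7 → 5.
Second digit — +2 each step, mod 10: 9, 1, 3, 5, 7 → 9.
So the next token is 59.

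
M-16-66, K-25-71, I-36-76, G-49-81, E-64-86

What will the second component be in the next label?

Second component: 16, 25, 36, 49, 64 → 81 (perfect squares: 4², 5², 6², …).

81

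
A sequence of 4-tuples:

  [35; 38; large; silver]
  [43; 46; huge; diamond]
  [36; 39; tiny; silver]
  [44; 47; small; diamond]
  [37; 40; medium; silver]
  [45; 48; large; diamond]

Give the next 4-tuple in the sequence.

[38; 41; huge; silver]

For the first part, alternating steps +8, −7, +8, −7, …: 35, 43, 36, 44, 37, 45 → 38.
Second part: 38, 46, 39, 47, 40, 48 → 41 (always 3 more than the first part).
Size: large, huge, tiny, small, medium, large → huge (repeats large → huge → tiny → small → medium).
For the rank, alternates silver ↔ diamond: silver, diamond, silver, diamond, silver, diamond → silver.
Putting it together: [38; 41; huge; silver].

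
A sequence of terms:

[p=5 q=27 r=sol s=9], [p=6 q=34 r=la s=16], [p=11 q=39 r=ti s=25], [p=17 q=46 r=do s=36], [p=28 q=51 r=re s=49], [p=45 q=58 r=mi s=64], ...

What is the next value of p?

73

P goes 5, 6, 11, 17, 28, 45 → 73 (each term is the sum of the two before it).
Q: alternating steps +7, +5, +7, +5, …, so 27, 34, 39, 46, 51, 58 → 63.
For the r, runs through the solfège scale do→ti: sol, la, ti, do, re, mi → fa.
S — perfect squares: 3², 4², 5², …: 9, 16, 25, 36, 49, 64 → 81.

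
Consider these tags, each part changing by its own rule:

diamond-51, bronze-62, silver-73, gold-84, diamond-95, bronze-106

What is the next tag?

Rank goes diamond, bronze, silver, gold, diamond, bronze → silver (repeats diamond → bronze → silver → gold).
For the second component, +11 each step: 51, 62, 73, 84, 95, 106 → 117.
Combining the parts gives silver-117.

silver-117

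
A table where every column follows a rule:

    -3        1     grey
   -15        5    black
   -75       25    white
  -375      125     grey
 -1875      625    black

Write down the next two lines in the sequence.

-9375  3125  white; -46875  15625  grey

First component: ×5 each step; -3, -15, -75, -375, -1875 → -9375 → -46875.
Second component goes 1, 5, 25, 125, 625 → 3125 → 15625 (×5 each step).
Shade: repeats grey → black → white, so grey, black, white, grey, black → white → grey.
Putting the parts together: -9375  3125  white and then -46875  15625  grey.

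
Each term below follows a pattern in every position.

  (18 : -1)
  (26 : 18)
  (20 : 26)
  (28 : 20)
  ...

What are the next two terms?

(22 : 28), (30 : 22)

First slot goes 18, 26, 20, 28 → 22 → 30 (alternating steps +8, −6, +8, −6, …).
Second slot: always the previous value of the first slot, so -1, 18, 26, 20 → 28 → 22.
So the next two terms are (22 : 28) and (30 : 22).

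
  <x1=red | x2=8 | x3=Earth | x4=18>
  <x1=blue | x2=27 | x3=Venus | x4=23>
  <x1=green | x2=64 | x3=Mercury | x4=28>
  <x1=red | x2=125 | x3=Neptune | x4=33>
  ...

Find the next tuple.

X1: repeats red → blue → green, so red, blue, green, red → blue.
X2: perfect cubes: 2³, 3³, 4³, …, so 8, 27, 64, 125 → 216.
X3: Earth, Venus, Mercury, Neptune → Uranus (runs backward through the planets Mercury→Neptune).
X4: +5 each step; 18, 23, 28, 33 → 38.
So the next tuple is <x1=blue | x2=216 | x3=Uranus | x4=38>.

<x1=blue | x2=216 | x3=Uranus | x4=38>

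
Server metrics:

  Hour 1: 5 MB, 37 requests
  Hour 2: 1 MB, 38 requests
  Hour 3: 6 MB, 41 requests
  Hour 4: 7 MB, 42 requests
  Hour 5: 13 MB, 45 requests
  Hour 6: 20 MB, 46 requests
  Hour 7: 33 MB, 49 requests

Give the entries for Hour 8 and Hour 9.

53 MB, 50 requests; 86 MB, 53 requests

MB: each term is the sum of the two before it, so 5, 1, 6, 7, 13, 20, 33 → 53 → 86.
Requests — alternating steps +1, +3, +1, +3, …: 37, 38, 41, 42, 45, 46, 49 → 50 → 53.
Putting the parts together: 53 MB, 50 requests and then 86 MB, 53 requests.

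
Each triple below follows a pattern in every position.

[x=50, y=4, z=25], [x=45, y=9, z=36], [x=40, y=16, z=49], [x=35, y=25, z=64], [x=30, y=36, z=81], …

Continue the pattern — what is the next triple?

X: −5 each step; 50, 45, 40, 35, 30 → 25.
Y goes 4, 9, 16, 25, 36 → 49 (perfect squares: 2², 3², 4², …).
Z: 25, 36, 49, 64, 81 → 100 (perfect squares: 5², 6², 7², …).
Combining the parts gives [x=25, y=49, z=100].

[x=25, y=49, z=100]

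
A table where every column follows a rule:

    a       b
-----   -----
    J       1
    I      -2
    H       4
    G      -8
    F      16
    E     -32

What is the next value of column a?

Column a: letters move back 1 place in the alphabet; J, I, H, G, F, E → D.

D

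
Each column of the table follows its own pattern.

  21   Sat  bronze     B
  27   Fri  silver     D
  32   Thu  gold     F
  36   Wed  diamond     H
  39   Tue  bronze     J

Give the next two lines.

For the first component, differences are 6, 5, 4, … (decreasing by 1 each time): 21, 27, 32, 36, 39 → 41 → 42.
Day — runs backward through the weekdays Mon→Sun: Sat, Fri, Thu, Wed, Tue → Mon → Sun.
Rank goes bronze, silver, gold, diamond, bronze → silver → gold (repeats bronze → silver → gold → diamond).
Letter — letters move forward 2 places in the alphabet: B, D, F, H, J → L → N.
So the next two lines are 41  Mon  silver  L and 42  Sun  gold  N.

41  Mon  silver  L; 42  Sun  gold  N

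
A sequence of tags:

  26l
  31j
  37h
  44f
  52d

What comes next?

First component — differences are 5, 6, 7, … (increasing by 1 each time): 26, 31, 37, 44, 52 → 61.
Letter — letters move back 2 places in the alphabet: l, j, h, f, d → b.
Combining the parts gives 61b.

61b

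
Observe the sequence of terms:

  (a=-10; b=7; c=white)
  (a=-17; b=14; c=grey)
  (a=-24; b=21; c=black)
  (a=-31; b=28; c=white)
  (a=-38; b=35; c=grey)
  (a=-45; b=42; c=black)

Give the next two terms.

(a=-52; b=49; c=white), (a=-59; b=56; c=grey)

A: −7 each step; -10, -17, -24, -31, -38, -45 → -52 → -59.
B — together with the a always sums to -3: 7, 14, 21, 28, 35, 42 → 49 → 56.
C: white, grey, black, white, grey, black → white → grey (repeats white → grey → black).
Putting the parts together: (a=-52; b=49; c=white) and then (a=-59; b=56; c=grey).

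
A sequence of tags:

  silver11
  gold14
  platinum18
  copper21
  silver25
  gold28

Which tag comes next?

For the metal, repeats silver → gold → platinum → copper: silver, gold, platinum, copper, silver, gold → platinum.
For the second component, alternating steps +3, +4, +3, +4, …: 11, 14, 18, 21, 25, 28 → 32.
Combining the parts gives platinum32.

platinum32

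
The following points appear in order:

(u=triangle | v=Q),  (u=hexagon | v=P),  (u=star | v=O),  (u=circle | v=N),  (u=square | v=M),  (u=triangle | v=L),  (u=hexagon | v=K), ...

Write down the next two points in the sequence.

(u=star | v=J), (u=circle | v=I)

U: triangle, hexagon, star, circle, square, triangle, hexagon → star → circle (repeats triangle → hexagon → star → circle → square).
V: Q, P, O, N, M, L, K → J → I (letters move back 1 place in the alphabet).
Putting the parts together: (u=star | v=J) and then (u=circle | v=I).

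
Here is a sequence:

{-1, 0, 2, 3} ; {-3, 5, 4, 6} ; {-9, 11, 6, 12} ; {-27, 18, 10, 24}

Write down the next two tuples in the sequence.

First coordinate: ×3 each step, so -1, -3, -9, -27 → -81 → -243.
For the second coordinate, differences are 5, 6, 7, … (increasing by 1 each time): 0, 5, 11, 18 → 26 → 35.
Third coordinate: 2, 4, 6, 10 → 16 → 26 (each term is the sum of the two before it).
Fourth coordinate — ×2 each step: 3, 6, 12, 24 → 48 → 96.
So the next two tuples are {-81, 26, 16, 48} and {-243, 35, 26, 96}.

{-81, 26, 16, 48}, {-243, 35, 26, 96}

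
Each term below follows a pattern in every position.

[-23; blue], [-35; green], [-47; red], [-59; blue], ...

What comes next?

First slot: −12 each step; -23, -35, -47, -59 → -71.
Colour: repeats blue → green → red; blue, green, red, blue → green.
So the next term is [-71; green].

[-71; green]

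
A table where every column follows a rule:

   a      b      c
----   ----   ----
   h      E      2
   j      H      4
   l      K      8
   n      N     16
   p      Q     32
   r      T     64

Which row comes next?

Column a: letters move forward 2 places in the alphabet; h, j, l, n, p, r → t.
Column b: E, H, K, N, Q, T → W (letters move forward 3 places in the alphabet).
For the column c, ×2 each step: 2, 4, 8, 16, 32, 64 → 128.
So the next row is t  W  128.

t  W  128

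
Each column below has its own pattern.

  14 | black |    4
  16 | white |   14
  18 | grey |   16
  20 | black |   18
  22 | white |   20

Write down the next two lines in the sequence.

First component — +2 each step: 14, 16, 18, 20, 22 → 24 → 26.
For the shade, repeats black → white → grey: black, white, grey, black, white → grey → black.
For the third component, always the previous value of the first component: 4, 14, 16, 18, 20 → 22 → 24.
Putting the parts together: 24  grey  22 and then 26  black  24.

24  grey  22; 26  black  24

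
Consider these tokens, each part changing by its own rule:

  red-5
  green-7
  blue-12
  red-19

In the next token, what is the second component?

31

Second component: 5, 7, 12, 19 → 31 (each term is the sum of the two before it).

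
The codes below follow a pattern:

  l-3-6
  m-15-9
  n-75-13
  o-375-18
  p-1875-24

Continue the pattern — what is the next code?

q-9375-31

Letter — letters move forward 1 place in the alphabet: l, m, n, o, p → q.
Second component: ×5 each step, so 3, 15, 75, 375, 1875 → 9375.
Third component: differences are 3, 4, 5, … (increasing by 1 each time), so 6, 9, 13, 18, 24 → 31.
Combining the parts gives q-9375-31.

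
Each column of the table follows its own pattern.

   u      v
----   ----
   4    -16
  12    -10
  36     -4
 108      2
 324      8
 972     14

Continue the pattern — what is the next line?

Column u: ×3 each step; 4, 12, 36, 108, 324, 972 → 2916.
Column v goes -16, -10, -4, 2, 8, 14 → 20 (+6 each step).
Combining the parts gives 2916  20.

2916  20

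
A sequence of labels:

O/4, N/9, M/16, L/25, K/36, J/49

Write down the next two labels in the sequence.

Letter: letters move back 1 place in the alphabet, so O, N, M, L, K, J → I → H.
Second component: 4, 9, 16, 25, 36, 49 → 64 → 81 (perfect squares: 2², 3², 4², …).
So the next two labels are I/64 and H/81.

I/64 then H/81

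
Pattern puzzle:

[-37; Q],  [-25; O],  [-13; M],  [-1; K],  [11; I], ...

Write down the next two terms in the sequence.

First entry — +12 each step: -37, -25, -13, -1, 11 → 23 → 35.
Letter: Q, O, M, K, I → G → E (letters move back 2 places in the alphabet).
So the next two terms are [23; G] and [35; E].

[23; G], [35; E]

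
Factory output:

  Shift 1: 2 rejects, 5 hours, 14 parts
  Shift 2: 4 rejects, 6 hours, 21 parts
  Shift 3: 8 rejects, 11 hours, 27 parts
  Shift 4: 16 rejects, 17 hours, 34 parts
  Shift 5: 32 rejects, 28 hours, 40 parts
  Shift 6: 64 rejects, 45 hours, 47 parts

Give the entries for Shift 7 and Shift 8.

128 rejects, 73 hours, 53 parts; 256 rejects, 118 hours, 60 parts

Rejects — ×2 each step: 2, 4, 8, 16, 32, 64 → 128 → 256.
Hours: 5, 6, 11, 17, 28, 45 → 73 → 118 (each term is the sum of the two before it).
Parts: 14, 21, 27, 34, 40, 47 → 53 → 60 (alternating steps +7, +6, +7, +6, …).
Putting the parts together: 128 rejects, 73 hours, 53 parts and then 256 rejects, 118 hours, 60 parts.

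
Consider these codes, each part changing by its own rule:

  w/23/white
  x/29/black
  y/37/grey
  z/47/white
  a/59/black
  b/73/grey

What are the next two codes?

Letter goes w, x, y, z, a, b → c → d (letters move forward 1 place in the alphabet, wrapping Z→A).
Second component — differences are 6, 8, 10, … (increasing by 2 each time): 23, 29, 37, 47, 59, 73 → 89 → 107.
Shade — repeats white → black → grey: white, black, grey, white, black, grey → white → black.
Putting the parts together: c/89/white and then d/107/black.

c/89/white, d/107/black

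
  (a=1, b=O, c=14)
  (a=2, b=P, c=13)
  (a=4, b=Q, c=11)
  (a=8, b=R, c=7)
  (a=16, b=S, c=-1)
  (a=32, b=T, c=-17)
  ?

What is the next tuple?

(a=64, b=U, c=-49)

For the a, ×2 each step: 1, 2, 4, 8, 16, 32 → 64.
B — letters move forward 1 place in the alphabet: O, P, Q, R, S, T → U.
C: 14, 13, 11, 7, -1, -17 → -49 (together with the a always sums to 15).
Combining the parts gives (a=64, b=U, c=-49).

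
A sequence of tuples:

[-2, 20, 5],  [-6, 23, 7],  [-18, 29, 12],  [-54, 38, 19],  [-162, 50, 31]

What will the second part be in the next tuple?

For the first part, ×3 each step: -2, -6, -18, -54, -162 → -486.
Second part goes 20, 23, 29, 38, 50 → 65 (differences are 3, 6, 9, … (increasing by 3 each time)).
For the third part, each term is the sum of the two before it: 5, 7, 12, 19, 31 → 50.

65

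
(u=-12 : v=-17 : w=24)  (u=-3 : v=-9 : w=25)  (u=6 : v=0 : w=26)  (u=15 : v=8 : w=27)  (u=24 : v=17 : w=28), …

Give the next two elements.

U: +9 each step, so -12, -3, 6, 15, 24 → 33 → 42.
V — alternating steps +8, +9, +8, +9, …: -17, -9, 0, 8, 17 → 25 → 34.
W: 24, 25, 26, 27, 28 → 29 → 30 (+1 each step).
Putting the parts together: (u=33 : v=25 : w=29) and then (u=42 : v=34 : w=30).

(u=33 : v=25 : w=29), (u=42 : v=34 : w=30)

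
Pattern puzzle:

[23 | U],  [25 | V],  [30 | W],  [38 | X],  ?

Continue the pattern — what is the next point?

First entry: 23, 25, 30, 38 → 49 (differences are 2, 5, 8, … (increasing by 3 each time)).
Letter: letters move forward 1 place in the alphabet; U, V, W, X → Y.
So the next point is [49 | Y].

[49 | Y]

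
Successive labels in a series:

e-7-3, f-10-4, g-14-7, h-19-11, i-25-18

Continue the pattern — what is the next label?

j-32-29

Letter: e, f, g, h, i → j (letters move forward 1 place in the alphabet).
Second component — differences are 3, 4, 5, … (increasing by 1 each time): 7, 10, 14, 19, 25 → 32.
Third component: each term is the sum of the two before it; 3, 4, 7, 11, 18 → 29.
Combining the parts gives j-32-29.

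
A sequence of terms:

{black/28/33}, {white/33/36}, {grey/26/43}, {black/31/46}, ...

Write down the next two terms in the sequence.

Shade: repeats black → white → grey, so black, white, grey, black → white → grey.
Second part goes 28, 33, 26, 31 → 24 → 29 (alternating steps +5, −7, +5, −7, …).
Third part — alternating steps +3, +7, +3, +7, …: 33, 36, 43, 46 → 53 → 56.
Putting the parts together: {white/24/53} and then {grey/29/56}.

{white/24/53}, {grey/29/56}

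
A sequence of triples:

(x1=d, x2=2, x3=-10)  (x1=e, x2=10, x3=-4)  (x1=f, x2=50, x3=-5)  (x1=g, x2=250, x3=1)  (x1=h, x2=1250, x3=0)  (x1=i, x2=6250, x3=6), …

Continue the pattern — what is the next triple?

(x1=j, x2=31250, x3=5)

X1 goes d, e, f, g, h, i → j (letters move forward 1 place in the alphabet).
X2: 2, 10, 50, 250, 1250, 6250 → 31250 (×5 each step).
For the x3, alternating steps +6, −1, +6, −1, …: -10, -4, -5, 1, 0, 6 → 5.
Combining the parts gives (x1=j, x2=31250, x3=5).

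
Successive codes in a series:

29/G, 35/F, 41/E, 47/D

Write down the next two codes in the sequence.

53/C then 59/B

For the first component, +6 each step: 29, 35, 41, 47 → 53 → 59.
Letter — letters move back 1 place in the alphabet: G, F, E, D → C → B.
Putting the parts together: 53/C and then 59/B.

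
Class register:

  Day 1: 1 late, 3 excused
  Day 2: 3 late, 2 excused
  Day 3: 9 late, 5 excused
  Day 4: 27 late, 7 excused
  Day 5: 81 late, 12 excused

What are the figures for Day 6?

243 late, 19 excused

Late — ×3 each step: 1, 3, 9, 27, 81 → 243.
Excused: 3, 2, 5, 7, 12 → 19 (each term is the sum of the two before it).
Putting it together: 243 late, 19 excused.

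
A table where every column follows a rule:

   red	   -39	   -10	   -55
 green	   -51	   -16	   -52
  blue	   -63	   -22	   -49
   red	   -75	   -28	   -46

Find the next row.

green  -87  -34  -43

Colour: repeats red → green → blue; red, green, blue, red → green.
Second component — −12 each step: -39, -51, -63, -75 → -87.
Third component goes -10, -16, -22, -28 → -34 (−6 each step).
Fourth component: +3 each step, so -55, -52, -49, -46 → -43.
So the next row is green  -87  -34  -43.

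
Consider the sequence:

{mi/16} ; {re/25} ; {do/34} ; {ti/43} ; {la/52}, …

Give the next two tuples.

Note: runs backward through the solfège scale do→ti; mi, re, do, ti, la → sol → fa.
Second coordinate goes 16, 25, 34, 43, 52 → 61 → 70 (+9 each step).
So the next two tuples are {sol/61} and {fa/70}.

{sol/61}, {fa/70}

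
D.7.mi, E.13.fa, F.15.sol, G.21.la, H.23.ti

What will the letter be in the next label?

Letter goes D, E, F, G, H → I (letters move forward 1 place in the alphabet).
Second component — alternating steps +6, +2, +6, +2, …: 7, 13, 15, 21, 23 → 29.
Note: runs through the solfège scale do→ti, so mi, fa, sol, la, ti → do.

I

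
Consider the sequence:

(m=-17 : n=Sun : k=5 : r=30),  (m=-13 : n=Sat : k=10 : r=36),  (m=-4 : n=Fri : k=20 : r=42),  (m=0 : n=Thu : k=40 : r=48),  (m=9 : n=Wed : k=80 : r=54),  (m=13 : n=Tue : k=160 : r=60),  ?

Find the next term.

M: -17, -13, -4, 0, 9, 13 → 22 (alternating steps +4, +9, +4, +9, …).
N: runs backward through the weekdays Mon→Sun; Sun, Sat, Fri, Thu, Wed, Tue → Mon.
K — ×2 each step: 5, 10, 20, 40, 80, 160 → 320.
R — +6 each step: 30, 36, 42, 48, 54, 60 → 66.
Putting it together: (m=22 : n=Mon : k=320 : r=66).

(m=22 : n=Mon : k=320 : r=66)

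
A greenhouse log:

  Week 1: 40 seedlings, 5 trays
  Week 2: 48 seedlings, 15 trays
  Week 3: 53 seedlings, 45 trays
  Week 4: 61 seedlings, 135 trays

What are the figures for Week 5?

Seedlings goes 40, 48, 53, 61 → 66 (alternating steps +8, +5, +8, +5, …).
Trays: ×3 each step, so 5, 15, 45, 135 → 405.
So the next line is 66 seedlings, 405 trays.

66 seedlings, 405 trays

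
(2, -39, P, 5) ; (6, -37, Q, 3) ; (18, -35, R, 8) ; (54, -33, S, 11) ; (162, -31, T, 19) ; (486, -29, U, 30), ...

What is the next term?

For the first coordinate, ×3 each step: 2, 6, 18, 54, 162, 486 → 1458.
Second coordinate: -39, -37, -35, -33, -31, -29 → -27 (+2 each step).
Letter goes P, Q, R, S, T, U → V (letters move forward 1 place in the alphabet).
For the fourth coordinate, each term is the sum of the two before it: 5, 3, 8, 11, 19, 30 → 49.
Combining the parts gives (1458, -27, V, 49).

(1458, -27, V, 49)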